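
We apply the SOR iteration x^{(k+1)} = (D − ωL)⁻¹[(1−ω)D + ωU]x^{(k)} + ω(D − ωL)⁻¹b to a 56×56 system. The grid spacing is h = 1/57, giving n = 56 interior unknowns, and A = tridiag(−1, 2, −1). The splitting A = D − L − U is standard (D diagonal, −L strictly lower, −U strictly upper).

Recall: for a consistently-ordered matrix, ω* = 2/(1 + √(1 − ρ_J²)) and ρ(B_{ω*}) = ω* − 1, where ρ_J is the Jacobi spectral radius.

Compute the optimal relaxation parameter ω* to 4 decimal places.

spectrum of D⁻¹(L+U) = {cos(kπ/57) : 1≤k≤56}; ρ_J = cos(π/57) = 0.9985.
1 − cos²(π/57) = sin²(π/57) ⇒ √(1−ρ_J²) = sin(π/57) = 0.05509.
ω* = 2/(1 + 0.05509) = 2/1.05509 = 1.8956.
At ω = 1.8956 every |λ(B_ω)| = ω−1, so ρ_SOR = 0.8956.

ω* = 1.8956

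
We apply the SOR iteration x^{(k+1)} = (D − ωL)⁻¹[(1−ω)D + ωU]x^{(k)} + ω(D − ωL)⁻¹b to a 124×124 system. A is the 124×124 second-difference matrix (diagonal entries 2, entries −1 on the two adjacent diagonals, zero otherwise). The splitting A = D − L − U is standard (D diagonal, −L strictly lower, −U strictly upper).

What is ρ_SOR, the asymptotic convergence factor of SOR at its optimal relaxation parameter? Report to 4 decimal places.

spectrum of D⁻¹(L+U) = {cos(kπ/125) : 1≤k≤124}; ρ_J = cos(π/125) = 0.9997.
root = sin(π/125) = 0.02513  (since 1−cos² = sin²).
ω* = 2/(1 + 0.02513) = 2/1.02513 = 1.9510.
ρ_SOR = ω* − 1 ≈ 0.9510.

ρ_SOR = 0.9510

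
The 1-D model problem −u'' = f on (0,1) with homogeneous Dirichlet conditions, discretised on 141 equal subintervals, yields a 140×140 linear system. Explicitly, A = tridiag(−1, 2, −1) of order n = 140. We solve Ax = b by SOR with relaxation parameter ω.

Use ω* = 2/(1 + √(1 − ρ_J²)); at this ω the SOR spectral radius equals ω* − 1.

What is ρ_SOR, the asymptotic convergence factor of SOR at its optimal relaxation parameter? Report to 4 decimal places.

[ρ_J] n=140: ρ(B_J) = cos(π/(n+1)) = cos(π/141) = 0.9998.
√(1−ρ_J²) simplifies to sin(π/141) = 0.02228.
ω* = 2 / (1 + 0.02228) = 2 / 1.02228 ≈ 1.9564.
ρ(B_{ω*}) = ω*−1 = 0.9564

ρ_SOR = 0.9564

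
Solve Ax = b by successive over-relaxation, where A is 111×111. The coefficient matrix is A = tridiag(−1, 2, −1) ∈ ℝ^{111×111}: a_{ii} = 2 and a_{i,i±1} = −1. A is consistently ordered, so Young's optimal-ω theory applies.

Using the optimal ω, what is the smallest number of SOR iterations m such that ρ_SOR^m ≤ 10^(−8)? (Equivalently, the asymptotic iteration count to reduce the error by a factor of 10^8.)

B_J for the 111×111 system has eigenvalues cos(kπ/112); ρ_J = cos(π/112) = 0.9996066.
√(1−ρ_J²) = |sin(π/112)| = 0.0280463
[ω*] 2 ÷ (1 + 0.0280463) = 2 ÷ 1.0280463 = 1.9454377.
and ρ(B_{ω*}) = 1.9454377 − 1 = 0.9454377.
Need (0.9454377)^m ≤ 10^(−8): m ≥ 8·ln10/|ln 0.9454377| = 18.4207/0.0561073 = 328.312 ⇒ m = 329.

m = 329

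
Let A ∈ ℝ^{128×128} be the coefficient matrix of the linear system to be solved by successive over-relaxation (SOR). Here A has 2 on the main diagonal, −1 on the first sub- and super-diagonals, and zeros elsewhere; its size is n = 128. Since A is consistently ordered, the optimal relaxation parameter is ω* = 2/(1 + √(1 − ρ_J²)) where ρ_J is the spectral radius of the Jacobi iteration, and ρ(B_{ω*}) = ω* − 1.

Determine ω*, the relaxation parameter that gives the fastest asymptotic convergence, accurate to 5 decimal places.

With n=128, ρ(Jacobi) = cos(π/129) = 0.99970.
√(1−ρ_J²) simplifies to sin(π/129) = 0.024351.
ω* = 2/(1+0.024351) = 1.95246
ρ(B_{ω*}) = ω*−1 = 0.95246

ω* = 1.95246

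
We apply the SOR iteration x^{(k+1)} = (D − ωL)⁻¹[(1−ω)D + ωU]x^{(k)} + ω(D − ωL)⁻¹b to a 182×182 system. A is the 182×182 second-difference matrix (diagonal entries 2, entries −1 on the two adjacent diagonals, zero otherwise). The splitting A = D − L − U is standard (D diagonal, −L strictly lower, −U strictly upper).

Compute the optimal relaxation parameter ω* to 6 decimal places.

ω* = 1.966247

spectrum of D⁻¹(L+U) = {cos(kπ/183) : 1≤k≤182}; ρ_J = cos(π/183) = 0.999853.
√(1−ρ_J²) = |sin(π/183)| = 0.0171663
ω* = 2 / (1 + 0.0171663) = 2 / 1.0171663 ≈ 1.966247.
ρ_SOR = ω* − 1 = 1.966247 − 1 = 0.966247.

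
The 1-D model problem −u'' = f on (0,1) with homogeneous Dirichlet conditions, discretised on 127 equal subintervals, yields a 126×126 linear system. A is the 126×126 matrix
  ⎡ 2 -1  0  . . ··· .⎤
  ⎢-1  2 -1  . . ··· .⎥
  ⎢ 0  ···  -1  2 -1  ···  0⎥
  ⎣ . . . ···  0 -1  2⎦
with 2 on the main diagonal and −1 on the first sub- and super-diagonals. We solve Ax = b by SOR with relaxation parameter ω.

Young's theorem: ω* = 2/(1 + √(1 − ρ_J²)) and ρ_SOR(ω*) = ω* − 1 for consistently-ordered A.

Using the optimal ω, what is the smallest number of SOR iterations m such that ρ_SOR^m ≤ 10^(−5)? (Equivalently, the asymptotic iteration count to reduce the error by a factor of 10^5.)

m = 233

ρ_J = max_k |cos(kπ/127)| = cos(π/127) = 0.9996941
√(1−ρ_J²) simplifies to sin(π/127) = 0.0247344.
[ω*] 2 ÷ (1 + 0.0247344) = 2 ÷ 1.0247344 = 1.9517252.
ρ_SOR = ω* − 1 ≈ 0.9517252.
For 5 digits: m = 5·ln10 / (−ln 0.9517252) = 11.5129/0.0494789 = 232.683; round up → m = 233.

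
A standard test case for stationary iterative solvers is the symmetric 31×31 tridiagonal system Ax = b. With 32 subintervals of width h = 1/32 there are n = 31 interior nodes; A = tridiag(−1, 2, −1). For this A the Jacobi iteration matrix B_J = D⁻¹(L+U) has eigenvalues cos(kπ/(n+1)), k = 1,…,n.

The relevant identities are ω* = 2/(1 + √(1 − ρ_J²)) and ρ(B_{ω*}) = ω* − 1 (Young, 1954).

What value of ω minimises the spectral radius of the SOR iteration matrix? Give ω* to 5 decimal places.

n=31: λ(B_J) = 1 − λ(A)/2 = cos(kπ/32); k=1 gives ρ_J = 0.99518.
√(1−ρ_J²) = |sin(π/32)| = 0.098017
So ω* = 2/1.098017 = 1.82147 (Young).
and ρ(B_{ω*}) = 1.82147 − 1 = 0.82147.

ω* = 1.82147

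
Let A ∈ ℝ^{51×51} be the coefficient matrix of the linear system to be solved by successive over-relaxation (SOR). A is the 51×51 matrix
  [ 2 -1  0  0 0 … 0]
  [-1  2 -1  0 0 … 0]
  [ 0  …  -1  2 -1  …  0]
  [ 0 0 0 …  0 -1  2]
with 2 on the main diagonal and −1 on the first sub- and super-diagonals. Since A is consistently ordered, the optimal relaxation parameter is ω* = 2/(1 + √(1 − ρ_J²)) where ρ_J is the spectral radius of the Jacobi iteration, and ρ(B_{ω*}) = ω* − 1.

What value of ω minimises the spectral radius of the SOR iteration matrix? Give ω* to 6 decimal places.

ω* = 1.886119

[ρ_J] n=51: ρ(B_J) = cos(π/(n+1)) = cos(π/52) = 0.998176.
√(1−ρ_J²) = |sin(π/52)| = 0.0603785
So ω* = 2/1.0603785 = 1.886119 (Young).
ρ_SOR = ω* − 1 ≈ 0.886119.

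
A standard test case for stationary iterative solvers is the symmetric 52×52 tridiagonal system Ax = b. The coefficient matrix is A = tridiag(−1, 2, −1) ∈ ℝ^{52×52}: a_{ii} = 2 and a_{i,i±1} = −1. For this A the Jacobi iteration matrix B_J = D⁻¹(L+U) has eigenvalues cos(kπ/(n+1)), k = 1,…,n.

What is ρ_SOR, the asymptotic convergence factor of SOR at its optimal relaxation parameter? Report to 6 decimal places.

ρ_SOR = 0.888145

n=52: λ(B_J) = 1 − λ(A)/2 = cos(kπ/53); k=1 gives ρ_J = 0.998244.
root = sin(π/53) = 0.0592406  (since 1−cos² = sin²).
ω* = 2/(1 + 0.0592406) = 2/1.0592406 = 1.888145.
ρ(B_{ω*}) = ω*−1 = 0.888145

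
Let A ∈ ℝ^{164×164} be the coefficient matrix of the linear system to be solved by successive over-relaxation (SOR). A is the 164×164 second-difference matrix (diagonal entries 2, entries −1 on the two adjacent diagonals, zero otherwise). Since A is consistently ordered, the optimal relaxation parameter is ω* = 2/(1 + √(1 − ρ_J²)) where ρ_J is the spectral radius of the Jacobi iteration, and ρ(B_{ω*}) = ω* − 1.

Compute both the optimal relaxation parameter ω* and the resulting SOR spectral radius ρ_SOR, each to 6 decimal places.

ω* = 1.962634, ρ_SOR = 0.962634

n=164: λ(B_J) = 1 − λ(A)/2 = cos(kπ/165); k=1 gives ρ_J = 0.999819.
√(1−ρ_J²) simplifies to sin(π/165) = 0.0190388.
ω* = 2/(1 + 0.0190388) = 2/1.0190388 = 1.962634.
ρ_SOR = ω* − 1 ≈ 0.962634.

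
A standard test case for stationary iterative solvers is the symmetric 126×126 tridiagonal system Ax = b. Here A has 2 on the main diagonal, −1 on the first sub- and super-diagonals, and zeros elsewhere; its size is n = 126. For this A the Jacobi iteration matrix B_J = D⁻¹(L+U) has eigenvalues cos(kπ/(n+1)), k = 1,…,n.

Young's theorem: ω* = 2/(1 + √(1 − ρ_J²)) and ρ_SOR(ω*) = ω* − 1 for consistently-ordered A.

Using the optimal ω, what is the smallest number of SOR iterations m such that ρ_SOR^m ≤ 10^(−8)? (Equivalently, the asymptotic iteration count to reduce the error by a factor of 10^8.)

n=126: λ(B_J) = 1 − λ(A)/2 = cos(kπ/127); k=1 gives ρ_J = 0.9996941.
√(1−ρ_J²) simplifies to sin(π/127) = 0.0247344.
ω* = 2/(1+0.0247344) = 1.9517252
ρ_SOR = ω* − 1 = 1.9517252 − 1 = 0.9517252.
(0.9517252)^m ≤ 10^{−8}  ⇒  m·ln(0.9517252) ≤ −8·ln10  ⇒  m ≥ 372.294  ⇒  m = 373

m = 373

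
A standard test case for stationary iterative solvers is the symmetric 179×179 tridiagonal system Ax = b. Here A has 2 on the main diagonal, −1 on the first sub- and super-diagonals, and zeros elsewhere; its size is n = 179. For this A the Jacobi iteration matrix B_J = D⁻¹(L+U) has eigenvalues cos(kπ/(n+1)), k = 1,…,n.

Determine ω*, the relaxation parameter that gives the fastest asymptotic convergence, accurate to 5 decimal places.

ω* = 1.96569

[ρ_J] n=179: ρ(B_J) = cos(π/(n+1)) = cos(π/180) = 0.99985.
root = sin(π/180) = 0.017452  (since 1−cos² = sin²).
Young: ω* = 2/(1+√(1−ρ_J²)) = 2/(1+0.017452) = 2/1.017452 = 1.96569.
ρ_SOR = ω* − 1 = 1.96569 − 1 = 0.96569.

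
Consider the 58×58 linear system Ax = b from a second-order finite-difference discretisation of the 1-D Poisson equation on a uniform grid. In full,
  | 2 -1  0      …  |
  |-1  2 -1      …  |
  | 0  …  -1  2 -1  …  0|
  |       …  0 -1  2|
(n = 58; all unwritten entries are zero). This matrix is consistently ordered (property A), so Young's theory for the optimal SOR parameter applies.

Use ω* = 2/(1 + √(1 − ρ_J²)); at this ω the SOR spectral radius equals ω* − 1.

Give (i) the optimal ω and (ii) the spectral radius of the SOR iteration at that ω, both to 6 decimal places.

ω* = 1.898935, ρ_SOR = 0.898935

spectrum of D⁻¹(L+U) = {cos(kπ/59) : 1≤k≤58}; ρ_J = cos(π/59) = 0.998583.
1 − cos²(π/59) = sin²(π/59) ⇒ √(1−ρ_J²) = sin(π/59) = 0.0532222.
ω* = 2/(1 + 0.0532222) = 2/1.0532222 = 1.898935.
At ω = 1.898935 every |λ(B_ω)| = ω−1, so ρ_SOR = 0.898935.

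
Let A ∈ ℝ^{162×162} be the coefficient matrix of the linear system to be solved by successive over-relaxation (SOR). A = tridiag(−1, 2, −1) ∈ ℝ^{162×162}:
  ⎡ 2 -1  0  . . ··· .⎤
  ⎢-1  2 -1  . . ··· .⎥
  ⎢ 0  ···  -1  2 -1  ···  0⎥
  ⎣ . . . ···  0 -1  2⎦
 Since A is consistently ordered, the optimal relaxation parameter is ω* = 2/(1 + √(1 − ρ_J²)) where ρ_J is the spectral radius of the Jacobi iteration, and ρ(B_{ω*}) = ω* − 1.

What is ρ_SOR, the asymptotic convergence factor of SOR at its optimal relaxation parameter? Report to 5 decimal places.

ρ_SOR = 0.96218

B_J for the 162×162 system has eigenvalues cos(kπ/163); ρ_J = cos(π/163) = 0.99981.
√(1−ρ_J²) = |sin(π/163)| = 0.019272
ω* = 2/(1 + 0.019272) = 2/1.019272 = 1.96218.
ρ_SOR = ω* − 1 = 1.96218 − 1 = 0.96218.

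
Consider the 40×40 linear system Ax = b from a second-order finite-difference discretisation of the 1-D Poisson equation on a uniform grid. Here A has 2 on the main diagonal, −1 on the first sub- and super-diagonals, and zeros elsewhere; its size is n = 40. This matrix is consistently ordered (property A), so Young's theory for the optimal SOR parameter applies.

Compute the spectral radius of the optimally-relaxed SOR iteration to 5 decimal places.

B_J for the 40×40 system has eigenvalues cos(kπ/41); ρ_J = cos(π/41) = 0.99707.
√(1−ρ_J²) simplifies to sin(π/41) = 0.076549.
ω* = 2/(1+0.076549) = 1.85779
and ρ(B_{ω*}) = 1.85779 − 1 = 0.85779.

ρ_SOR = 0.85779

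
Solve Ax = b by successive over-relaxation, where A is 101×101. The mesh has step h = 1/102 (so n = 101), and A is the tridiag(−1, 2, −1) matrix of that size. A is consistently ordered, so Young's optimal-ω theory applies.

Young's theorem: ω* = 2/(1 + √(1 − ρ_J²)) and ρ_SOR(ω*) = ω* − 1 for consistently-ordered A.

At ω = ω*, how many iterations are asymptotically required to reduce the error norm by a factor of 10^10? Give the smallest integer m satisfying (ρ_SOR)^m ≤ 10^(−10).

½·tridiag(1,0,1) at n=101: λ_k = cos(kπ/102); max |λ| at k=1 ⇒ ρ_J = cos(π/102) ≈ 0.9995257.
1 − cos²(π/102) = sin²(π/102) ⇒ √(1−ρ_J²) = sin(π/102) = 0.0307951.
ω* = 2 / (1 + 0.0307951) = 2 / 1.0307951 ≈ 1.9402498.
Hence ρ(B_{ω*}) = 1.9402498 − 1 = 0.9402498.
10·ln10 = 23.0259; −ln(0.9402498) = 0.0616097; m = ⌈23.0259/0.0616097⌉ = ⌈373.738⌉ = 374.

m = 374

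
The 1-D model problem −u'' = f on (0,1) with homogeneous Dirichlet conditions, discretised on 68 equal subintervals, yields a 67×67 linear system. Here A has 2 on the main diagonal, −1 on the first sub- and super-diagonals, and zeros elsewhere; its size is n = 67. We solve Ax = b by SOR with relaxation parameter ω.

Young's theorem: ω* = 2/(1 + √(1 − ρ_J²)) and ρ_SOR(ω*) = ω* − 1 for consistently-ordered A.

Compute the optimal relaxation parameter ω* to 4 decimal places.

½·tridiag(1,0,1) at n=67: λ_k = cos(kπ/68); max |λ| at k=1 ⇒ ρ_J = cos(π/68) ≈ 0.9989.
root = sin(π/68) = 0.04618  (since 1−cos² = sin²).
ω* = 2 / (1 + 0.04618) = 2 / 1.04618 ≈ 1.9117.
Hence ρ(B_{ω*}) = 1.9117 − 1 = 0.9117.

ω* = 1.9117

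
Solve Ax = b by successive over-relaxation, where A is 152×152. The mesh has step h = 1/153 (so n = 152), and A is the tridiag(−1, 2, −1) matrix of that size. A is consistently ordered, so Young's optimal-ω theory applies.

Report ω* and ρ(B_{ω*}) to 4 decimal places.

ω* = 1.9598, ρ_SOR = 0.9598

spectrum of D⁻¹(L+U) = {cos(kπ/153) : 1≤k≤152}; ρ_J = cos(π/153) = 0.9998.
√(1−ρ_J²) simplifies to sin(π/153) = 0.02053.
[ω*] 2 ÷ (1 + 0.02053) = 2 ÷ 1.02053 = 1.9598.
ρ_SOR = ω* − 1 = 1.9598 − 1 = 0.9598.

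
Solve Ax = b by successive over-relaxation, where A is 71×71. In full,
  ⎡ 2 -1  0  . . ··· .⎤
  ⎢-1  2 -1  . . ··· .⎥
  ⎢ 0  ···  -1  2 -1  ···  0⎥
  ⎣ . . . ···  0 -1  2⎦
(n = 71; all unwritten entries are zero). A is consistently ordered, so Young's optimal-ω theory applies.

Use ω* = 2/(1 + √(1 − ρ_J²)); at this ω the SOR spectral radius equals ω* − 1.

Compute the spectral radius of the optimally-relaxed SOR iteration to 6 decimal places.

ρ_SOR = 0.916407

spectrum of D⁻¹(L+U) = {cos(kπ/72) : 1≤k≤71}; ρ_J = cos(π/72) = 0.999048.
1 − cos²(π/72) = sin²(π/72) ⇒ √(1−ρ_J²) = sin(π/72) = 0.0436194.
So ω* = 2/1.0436194 = 1.916407 (Young).
and ρ(B_{ω*}) = 1.916407 − 1 = 0.916407.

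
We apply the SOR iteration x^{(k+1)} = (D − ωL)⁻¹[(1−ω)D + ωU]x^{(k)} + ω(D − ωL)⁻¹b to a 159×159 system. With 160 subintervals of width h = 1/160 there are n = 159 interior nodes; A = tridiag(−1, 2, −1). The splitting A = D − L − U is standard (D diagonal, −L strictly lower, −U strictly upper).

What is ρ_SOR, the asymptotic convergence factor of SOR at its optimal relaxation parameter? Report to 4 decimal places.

ρ_SOR = 0.9615

½·tridiag(1,0,1) at n=159: λ_k = cos(kπ/160); max |λ| at k=1 ⇒ ρ_J = cos(π/160) ≈ 0.9998.
√(1−ρ_J²) simplifies to sin(π/160) = 0.01963.
Young: ω* = 2/(1+√(1−ρ_J²)) = 2/(1+0.01963) = 2/1.01963 = 1.9615.
At ω = 1.9615 every |λ(B_ω)| = ω−1, so ρ_SOR = 0.9615.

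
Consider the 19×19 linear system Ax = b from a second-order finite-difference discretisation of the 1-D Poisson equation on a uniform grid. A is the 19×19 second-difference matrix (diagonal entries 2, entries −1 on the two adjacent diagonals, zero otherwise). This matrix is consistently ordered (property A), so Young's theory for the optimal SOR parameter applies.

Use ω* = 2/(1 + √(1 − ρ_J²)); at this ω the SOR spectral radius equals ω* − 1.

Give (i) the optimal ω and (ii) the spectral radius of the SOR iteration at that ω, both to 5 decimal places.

ω* = 1.72945, ρ_SOR = 0.72945

n=19: λ(B_J) = 1 − λ(A)/2 = cos(kπ/20); k=1 gives ρ_J = 0.98769.
1 − cos²(π/20) = sin²(π/20) ⇒ √(1−ρ_J²) = sin(π/20) = 0.156434.
So ω* = 2/1.156434 = 1.72945 (Young).
ρ_SOR = ω* − 1 = 1.72945 − 1 = 0.72945.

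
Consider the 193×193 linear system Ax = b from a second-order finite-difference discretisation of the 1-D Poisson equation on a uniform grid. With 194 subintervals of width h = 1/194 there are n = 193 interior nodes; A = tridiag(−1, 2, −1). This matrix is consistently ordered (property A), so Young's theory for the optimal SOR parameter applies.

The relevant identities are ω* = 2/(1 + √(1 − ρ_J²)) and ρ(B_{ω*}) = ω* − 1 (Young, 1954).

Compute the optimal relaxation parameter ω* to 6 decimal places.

ω* = 1.968130

½·tridiag(1,0,1) at n=193: λ_k = cos(kπ/194); max |λ| at k=1 ⇒ ρ_J = cos(π/194) ≈ 0.999869.
1 − cos²(π/194) = sin²(π/194) ⇒ √(1−ρ_J²) = sin(π/194) = 0.0161931.
[ω*] 2 ÷ (1 + 0.0161931) = 2 ÷ 1.0161931 = 1.968130.
[ρ_SOR] ω* − 1 = 0.968130.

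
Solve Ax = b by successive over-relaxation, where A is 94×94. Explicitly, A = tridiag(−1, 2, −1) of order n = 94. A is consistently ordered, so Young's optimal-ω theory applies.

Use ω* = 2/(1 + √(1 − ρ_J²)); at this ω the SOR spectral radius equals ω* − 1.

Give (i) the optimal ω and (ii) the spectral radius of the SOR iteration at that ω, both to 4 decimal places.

ω* = 1.9360, ρ_SOR = 0.9360

spectrum of D⁻¹(L+U) = {cos(kπ/95) : 1≤k≤94}; ρ_J = cos(π/95) = 0.9995.
√(1−ρ_J²) simplifies to sin(π/95) = 0.03306.
ω* = 2/(1 + 0.03306) = 2/1.03306 = 1.9360.
ρ_SOR = ω* − 1 ≈ 0.9360.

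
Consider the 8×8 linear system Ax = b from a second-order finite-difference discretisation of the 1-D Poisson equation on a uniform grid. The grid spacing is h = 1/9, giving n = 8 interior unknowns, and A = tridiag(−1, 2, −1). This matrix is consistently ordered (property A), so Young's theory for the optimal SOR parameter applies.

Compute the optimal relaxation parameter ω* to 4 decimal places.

ω* = 1.4903

B_J for the 8×8 system has eigenvalues cos(kπ/9); ρ_J = cos(π/9) = 0.9397.
√(1 − cos²(π/9)) = sin(π/9) ≈ 0.34202.
Then 2/(1+√(1−ρ_J²)) = 2/(1+0.34202); ω* = 2/1.34202 = 1.4903.
ρ(B_{ω*}) = ω*−1 = 0.4903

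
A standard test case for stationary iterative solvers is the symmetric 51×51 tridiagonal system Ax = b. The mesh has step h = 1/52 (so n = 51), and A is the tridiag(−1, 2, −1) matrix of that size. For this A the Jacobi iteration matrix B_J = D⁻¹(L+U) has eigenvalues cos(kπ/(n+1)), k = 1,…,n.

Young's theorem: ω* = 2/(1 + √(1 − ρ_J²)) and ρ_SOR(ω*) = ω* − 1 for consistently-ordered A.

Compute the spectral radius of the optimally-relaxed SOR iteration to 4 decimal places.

½·tridiag(1,0,1) at n=51: λ_k = cos(kπ/52); max |λ| at k=1 ⇒ ρ_J = cos(π/52) ≈ 0.9982.
√(1 − cos²(π/52)) = sin(π/52) ≈ 0.06038.
Then 2/(1+√(1−ρ_J²)) = 2/(1+0.06038); ω* = 2/1.06038 = 1.8861.
Hence ρ(B_{ω*}) = 1.8861 − 1 = 0.8861.

ρ_SOR = 0.8861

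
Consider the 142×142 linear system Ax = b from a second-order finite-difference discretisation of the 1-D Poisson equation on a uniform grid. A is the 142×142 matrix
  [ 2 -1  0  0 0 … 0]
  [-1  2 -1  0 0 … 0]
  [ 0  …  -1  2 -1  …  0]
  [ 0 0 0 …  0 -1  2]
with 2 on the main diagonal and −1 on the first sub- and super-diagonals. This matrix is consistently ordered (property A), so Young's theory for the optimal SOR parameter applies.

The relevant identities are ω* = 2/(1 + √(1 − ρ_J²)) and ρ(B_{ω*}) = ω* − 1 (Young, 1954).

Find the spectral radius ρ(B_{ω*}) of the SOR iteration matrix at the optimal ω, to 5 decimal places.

ρ_SOR = 0.95701

n=142: λ(B_J) = 1 − λ(A)/2 = cos(kπ/143); k=1 gives ρ_J = 0.99976.
root = sin(π/143) = 0.021967  (since 1−cos² = sin²).
So ω* = 2/1.021967 = 1.95701 (Young).
At ω = 1.95701 every |λ(B_ω)| = ω−1, so ρ_SOR = 0.95701.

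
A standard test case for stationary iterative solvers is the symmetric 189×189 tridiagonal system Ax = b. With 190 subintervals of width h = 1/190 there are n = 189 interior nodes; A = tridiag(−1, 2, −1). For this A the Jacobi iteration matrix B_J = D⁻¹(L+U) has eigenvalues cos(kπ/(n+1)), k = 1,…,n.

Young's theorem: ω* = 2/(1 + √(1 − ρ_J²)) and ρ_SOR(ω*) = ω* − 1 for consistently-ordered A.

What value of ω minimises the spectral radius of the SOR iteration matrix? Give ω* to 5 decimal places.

ω* = 1.96747

With n=189, ρ(Jacobi) = cos(π/190) = 0.99986.
√(1−ρ_J²) = |sin(π/190)| = 0.016534
ω* = 2/(1 + 0.016534) = 2/1.016534 = 1.96747.
[ρ_SOR] ω* − 1 = 0.96747.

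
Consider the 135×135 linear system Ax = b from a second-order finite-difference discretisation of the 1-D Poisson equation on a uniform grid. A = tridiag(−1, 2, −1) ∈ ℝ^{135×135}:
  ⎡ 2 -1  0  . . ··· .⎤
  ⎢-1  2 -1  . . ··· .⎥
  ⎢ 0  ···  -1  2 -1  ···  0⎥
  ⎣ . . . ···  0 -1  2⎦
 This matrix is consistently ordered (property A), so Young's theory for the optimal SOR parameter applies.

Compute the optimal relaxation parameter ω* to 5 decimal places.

ω* = 1.95485

½·tridiag(1,0,1) at n=135: λ_k = cos(kπ/136); max |λ| at k=1 ⇒ ρ_J = cos(π/136) ≈ 0.99973.
√(1 − cos²(π/136)) = sin(π/136) ≈ 0.023098.
[ω*] 2 ÷ (1 + 0.023098) = 2 ÷ 1.023098 = 1.95485.
and ρ(B_{ω*}) = 1.95485 − 1 = 0.95485.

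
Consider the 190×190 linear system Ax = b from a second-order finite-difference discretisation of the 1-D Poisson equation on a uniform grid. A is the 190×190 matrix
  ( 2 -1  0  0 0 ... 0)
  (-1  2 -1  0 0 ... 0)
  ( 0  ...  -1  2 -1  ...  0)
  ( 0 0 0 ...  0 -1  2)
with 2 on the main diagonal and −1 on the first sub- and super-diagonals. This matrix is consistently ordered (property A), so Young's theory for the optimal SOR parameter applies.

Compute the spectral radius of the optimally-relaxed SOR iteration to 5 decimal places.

n=190: λ(B_J) = 1 − λ(A)/2 = cos(kπ/191); k=1 gives ρ_J = 0.99986.
√(1−ρ_J²) = |sin(π/191)| = 0.016447
[ω*] 2 ÷ (1 + 0.016447) = 2 ÷ 1.016447 = 1.96764.
At ω = 1.96764 every |λ(B_ω)| = ω−1, so ρ_SOR = 0.96764.

ρ_SOR = 0.96764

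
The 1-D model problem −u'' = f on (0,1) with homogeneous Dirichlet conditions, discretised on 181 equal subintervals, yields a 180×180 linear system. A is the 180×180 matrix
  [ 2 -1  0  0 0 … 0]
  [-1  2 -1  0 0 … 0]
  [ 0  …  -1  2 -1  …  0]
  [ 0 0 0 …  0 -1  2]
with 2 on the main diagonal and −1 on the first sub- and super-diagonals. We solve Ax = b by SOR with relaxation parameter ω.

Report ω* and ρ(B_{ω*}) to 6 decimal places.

n=180: λ(B_J) = 1 − λ(A)/2 = cos(kπ/181); k=1 gives ρ_J = 0.999849.
√(1−ρ_J²) = |sin(π/181)| = 0.0173560
ω* = 2 / (1 + 0.0173560) = 2 / 1.0173560 ≈ 1.965880.
ρ(B_{ω*}) = ω*−1 = 0.965880

ω* = 1.965880, ρ_SOR = 0.965880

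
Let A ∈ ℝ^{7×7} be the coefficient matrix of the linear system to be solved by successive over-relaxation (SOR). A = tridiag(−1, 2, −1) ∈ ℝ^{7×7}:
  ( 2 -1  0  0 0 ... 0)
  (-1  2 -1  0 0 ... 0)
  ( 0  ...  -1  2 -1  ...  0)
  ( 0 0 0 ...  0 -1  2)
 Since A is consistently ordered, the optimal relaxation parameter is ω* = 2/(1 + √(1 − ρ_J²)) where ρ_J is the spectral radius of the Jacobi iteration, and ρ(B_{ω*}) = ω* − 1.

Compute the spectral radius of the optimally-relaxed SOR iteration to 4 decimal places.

ρ_SOR = 0.4465

½·tridiag(1,0,1) at n=7: λ_k = cos(kπ/8); max |λ| at k=1 ⇒ ρ_J = cos(π/8) ≈ 0.9239.
root = sin(π/8) = 0.38268  (since 1−cos² = sin²).
So ω* = 2/1.38268 = 1.4465 (Young).
Hence ρ(B_{ω*}) = 1.4465 − 1 = 0.4465.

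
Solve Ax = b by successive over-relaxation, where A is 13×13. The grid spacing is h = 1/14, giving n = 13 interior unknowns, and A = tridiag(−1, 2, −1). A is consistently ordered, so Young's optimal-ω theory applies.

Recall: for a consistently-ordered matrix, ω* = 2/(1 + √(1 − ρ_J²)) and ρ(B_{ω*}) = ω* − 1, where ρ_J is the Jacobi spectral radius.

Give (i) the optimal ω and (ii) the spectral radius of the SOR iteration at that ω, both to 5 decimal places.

B_J for the 13×13 system has eigenvalues cos(kπ/14); ρ_J = cos(π/14) = 0.97493.
√(1 − cos²(π/14)) = sin(π/14) ≈ 0.222521.
Then 2/(1+√(1−ρ_J²)) = 2/(1+0.222521); ω* = 2/1.222521 = 1.63596.
ρ_SOR = ω* − 1 = 1.63596 − 1 = 0.63596.

ω* = 1.63596, ρ_SOR = 0.63596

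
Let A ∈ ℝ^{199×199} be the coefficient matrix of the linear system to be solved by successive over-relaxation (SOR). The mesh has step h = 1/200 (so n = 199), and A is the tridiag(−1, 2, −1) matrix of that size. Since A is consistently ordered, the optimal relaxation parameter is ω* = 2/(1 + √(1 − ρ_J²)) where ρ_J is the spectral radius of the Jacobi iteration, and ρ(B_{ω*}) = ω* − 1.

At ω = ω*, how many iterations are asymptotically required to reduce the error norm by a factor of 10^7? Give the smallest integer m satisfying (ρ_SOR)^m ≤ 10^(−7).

ρ_J = max_k |cos(kπ/200)| = cos(π/200) = 0.9998766
1 − cos²(π/200) = sin²(π/200) ⇒ √(1−ρ_J²) = sin(π/200) = 0.0157073.
Then 2/(1+√(1−ρ_J²)) = 2/(1+0.0157073); ω* = 2/1.0157073 = 1.9690712.
[ρ_SOR] ω* − 1 = 0.9690712.
For 7 digits: m = 7·ln10 / (−ln 0.9690712) = 16.1181/0.0314172 = 513.034; round up → m = 514.

m = 514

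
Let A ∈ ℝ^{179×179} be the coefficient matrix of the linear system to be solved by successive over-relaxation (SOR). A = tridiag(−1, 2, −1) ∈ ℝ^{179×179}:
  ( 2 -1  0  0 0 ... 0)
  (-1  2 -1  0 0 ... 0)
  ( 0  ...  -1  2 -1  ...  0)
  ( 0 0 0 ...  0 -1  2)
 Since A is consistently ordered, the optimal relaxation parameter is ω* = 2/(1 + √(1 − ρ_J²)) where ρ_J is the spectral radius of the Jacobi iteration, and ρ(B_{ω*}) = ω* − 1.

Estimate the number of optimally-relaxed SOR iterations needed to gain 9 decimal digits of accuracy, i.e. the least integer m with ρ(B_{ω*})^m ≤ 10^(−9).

ρ_J = max_k |cos(kπ/180)| = cos(π/180) = 0.9998477
√(1−ρ_J²) = |sin(π/180)| = 0.0174524
Young: ω* = 2/(1+√(1−ρ_J²)) = 2/(1+0.0174524) = 2/1.0174524 = 1.9656939.
and ρ(B_{ω*}) = 1.9656939 − 1 = 0.9656939.
Need (0.9656939)^m ≤ 10^(−9): m ≥ 9·ln10/|ln 0.9656939| = 20.7233/0.0349084 = 593.648 ⇒ m = 594.

m = 594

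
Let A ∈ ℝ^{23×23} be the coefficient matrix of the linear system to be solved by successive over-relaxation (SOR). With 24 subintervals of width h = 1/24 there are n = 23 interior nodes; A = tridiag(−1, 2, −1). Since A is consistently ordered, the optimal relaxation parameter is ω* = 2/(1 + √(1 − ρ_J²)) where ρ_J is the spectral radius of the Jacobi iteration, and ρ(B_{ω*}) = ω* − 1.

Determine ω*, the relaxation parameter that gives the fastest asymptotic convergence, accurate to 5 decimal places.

½·tridiag(1,0,1) at n=23: λ_k = cos(kπ/24); max |λ| at k=1 ⇒ ρ_J = cos(π/24) ≈ 0.99144.
root = sin(π/24) = 0.130526  (since 1−cos² = sin²).
[ω*] 2 ÷ (1 + 0.130526) = 2 ÷ 1.130526 = 1.76909.
ρ_SOR = ω* − 1 ≈ 0.76909.

ω* = 1.76909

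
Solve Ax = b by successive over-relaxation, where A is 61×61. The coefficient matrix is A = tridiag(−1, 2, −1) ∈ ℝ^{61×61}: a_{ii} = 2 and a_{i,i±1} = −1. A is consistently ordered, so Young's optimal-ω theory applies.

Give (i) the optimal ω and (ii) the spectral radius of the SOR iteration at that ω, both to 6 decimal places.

n=61: λ(B_J) = 1 − λ(A)/2 = cos(kπ/62); k=1 gives ρ_J = 0.998717.
√(1 − cos²(π/62)) = sin(π/62) ≈ 0.0506492.
ω* = 2/(1+0.0506492) = 1.903585
ρ_SOR = ω* − 1 ≈ 0.903585.

ω* = 1.903585, ρ_SOR = 0.903585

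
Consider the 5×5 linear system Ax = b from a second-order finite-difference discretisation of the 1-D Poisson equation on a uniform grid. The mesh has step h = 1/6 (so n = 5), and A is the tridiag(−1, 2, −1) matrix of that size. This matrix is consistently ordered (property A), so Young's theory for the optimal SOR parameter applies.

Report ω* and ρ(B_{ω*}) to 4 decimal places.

½·tridiag(1,0,1) at n=5: λ_k = cos(kπ/6); max |λ| at k=1 ⇒ ρ_J = cos(π/6) ≈ 0.8660.
1 − cos²(π/6) = sin²(π/6) ⇒ √(1−ρ_J²) = sin(π/6) = 0.50000.
ω* = 2/(1 + 0.50000) = 2/1.50000 = 1.3333.
ρ(B_{ω*}) = ω*−1 = 0.3333

ω* = 1.3333, ρ_SOR = 0.3333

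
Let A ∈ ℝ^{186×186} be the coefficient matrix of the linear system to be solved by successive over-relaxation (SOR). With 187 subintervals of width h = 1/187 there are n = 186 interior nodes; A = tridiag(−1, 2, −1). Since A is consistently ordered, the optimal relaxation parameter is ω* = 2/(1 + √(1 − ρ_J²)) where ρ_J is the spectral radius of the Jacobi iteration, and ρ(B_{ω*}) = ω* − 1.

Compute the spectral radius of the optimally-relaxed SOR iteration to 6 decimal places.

[ρ_J] n=186: ρ(B_J) = cos(π/(n+1)) = cos(π/187) = 0.999859.
√(1−ρ_J²) simplifies to sin(π/187) = 0.0167992.
ω* = 2/(1 + 0.0167992) = 2/1.0167992 = 1.966957.
ρ_SOR = ω* − 1 ≈ 0.966957.

ρ_SOR = 0.966957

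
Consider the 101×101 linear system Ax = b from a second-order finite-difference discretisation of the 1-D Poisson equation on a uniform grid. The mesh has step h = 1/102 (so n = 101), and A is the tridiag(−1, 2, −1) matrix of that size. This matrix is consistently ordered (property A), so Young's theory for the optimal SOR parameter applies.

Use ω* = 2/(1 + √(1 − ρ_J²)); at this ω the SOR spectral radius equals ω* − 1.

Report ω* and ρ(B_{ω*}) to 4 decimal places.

ω* = 1.9402, ρ_SOR = 0.9402

½·tridiag(1,0,1) at n=101: λ_k = cos(kπ/102); max |λ| at k=1 ⇒ ρ_J = cos(π/102) ≈ 0.9995.
√(1 − cos²(π/102)) = sin(π/102) ≈ 0.03080.
ω* = 2 / (1 + 0.03080) = 2 / 1.03080 ≈ 1.9402.
ρ(B_{ω*}) = ω*−1 = 0.9402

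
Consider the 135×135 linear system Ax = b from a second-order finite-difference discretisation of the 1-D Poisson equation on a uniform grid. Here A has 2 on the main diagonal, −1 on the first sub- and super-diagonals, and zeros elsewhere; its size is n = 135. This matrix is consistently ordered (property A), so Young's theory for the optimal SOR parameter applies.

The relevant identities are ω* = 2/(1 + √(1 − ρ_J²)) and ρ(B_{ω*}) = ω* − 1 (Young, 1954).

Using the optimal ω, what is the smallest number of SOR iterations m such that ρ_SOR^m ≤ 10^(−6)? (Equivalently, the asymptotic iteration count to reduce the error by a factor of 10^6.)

½·tridiag(1,0,1) at n=135: λ_k = cos(kπ/136); max |λ| at k=1 ⇒ ρ_J = cos(π/136) ≈ 0.9997332.
√(1−ρ_J²) simplifies to sin(π/136) = 0.0230979.
Then 2/(1+√(1−ρ_J²)) = 2/(1+0.0230979); ω* = 2/1.0230979 = 1.9548471.
ρ_SOR = ω* − 1 ≈ 0.9548471.
For 6 digits: m = 6·ln10 / (−ln 0.9548471) = 13.8155/0.0462041 = 299.010; round up → m = 300.

m = 300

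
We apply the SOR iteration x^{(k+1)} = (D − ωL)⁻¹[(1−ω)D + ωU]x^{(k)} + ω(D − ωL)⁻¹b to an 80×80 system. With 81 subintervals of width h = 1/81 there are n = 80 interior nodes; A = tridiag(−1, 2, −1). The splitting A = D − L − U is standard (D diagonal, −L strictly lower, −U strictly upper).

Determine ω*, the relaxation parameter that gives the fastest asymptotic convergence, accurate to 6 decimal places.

[ρ_J] n=80: ρ(B_J) = cos(π/(n+1)) = cos(π/81) = 0.999248.
root = sin(π/81) = 0.0387754  (since 1−cos² = sin²).
ω* = 2/(1 + 0.0387754) = 2/1.0387754 = 1.925344.
ρ_SOR = ω* − 1 ≈ 0.925344.

ω* = 1.925344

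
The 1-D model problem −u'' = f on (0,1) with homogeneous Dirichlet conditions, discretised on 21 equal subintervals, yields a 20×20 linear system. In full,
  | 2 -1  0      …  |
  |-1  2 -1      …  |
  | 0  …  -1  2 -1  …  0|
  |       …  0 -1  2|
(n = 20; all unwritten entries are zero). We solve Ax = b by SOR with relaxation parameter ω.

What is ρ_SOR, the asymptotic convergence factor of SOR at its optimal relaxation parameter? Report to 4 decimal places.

B_J for the 20×20 system has eigenvalues cos(kπ/21); ρ_J = cos(π/21) = 0.9888.
√(1−ρ_J²) = |sin(π/21)| = 0.14904
ω* = 2/(1+0.14904) = 1.7406
ρ_SOR = ω* − 1 = 1.7406 − 1 = 0.7406.

ρ_SOR = 0.7406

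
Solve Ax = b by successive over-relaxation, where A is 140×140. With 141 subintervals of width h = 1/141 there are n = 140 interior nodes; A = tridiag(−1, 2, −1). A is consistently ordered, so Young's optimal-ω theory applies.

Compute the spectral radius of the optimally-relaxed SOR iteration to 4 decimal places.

With n=140, ρ(Jacobi) = cos(π/141) = 0.9998.
√(1 − cos²(π/141)) = sin(π/141) ≈ 0.02228.
Young: ω* = 2/(1+√(1−ρ_J²)) = 2/(1+0.02228) = 2/1.02228 = 1.9564.
Hence ρ(B_{ω*}) = 1.9564 − 1 = 0.9564.

ρ_SOR = 0.9564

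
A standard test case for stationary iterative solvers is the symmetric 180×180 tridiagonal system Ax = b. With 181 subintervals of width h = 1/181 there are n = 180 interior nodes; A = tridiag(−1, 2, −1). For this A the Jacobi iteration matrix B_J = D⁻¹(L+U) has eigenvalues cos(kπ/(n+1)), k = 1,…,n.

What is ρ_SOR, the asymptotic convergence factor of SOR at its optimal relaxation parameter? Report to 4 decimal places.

With n=180, ρ(Jacobi) = cos(π/181) = 0.9998.
1 − cos²(π/181) = sin²(π/181) ⇒ √(1−ρ_J²) = sin(π/181) = 0.01736.
Then 2/(1+√(1−ρ_J²)) = 2/(1+0.01736); ω* = 2/1.01736 = 1.9659.
ρ_SOR = ω* − 1 ≈ 0.9659.

ρ_SOR = 0.9659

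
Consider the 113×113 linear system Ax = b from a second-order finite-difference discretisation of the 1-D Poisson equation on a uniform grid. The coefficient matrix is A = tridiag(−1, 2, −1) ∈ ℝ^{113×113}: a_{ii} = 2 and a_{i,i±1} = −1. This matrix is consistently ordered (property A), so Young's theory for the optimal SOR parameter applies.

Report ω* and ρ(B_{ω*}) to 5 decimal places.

ω* = 1.94637, ρ_SOR = 0.94637

spectrum of D⁻¹(L+U) = {cos(kπ/114) : 1≤k≤113}; ρ_J = cos(π/114) = 0.99962.
√(1 − cos²(π/114)) = sin(π/114) ≈ 0.027554.
Then 2/(1+√(1−ρ_J²)) = 2/(1+0.027554); ω* = 2/1.027554 = 1.94637.
ρ(B_{ω*}) = ω*−1 = 0.94637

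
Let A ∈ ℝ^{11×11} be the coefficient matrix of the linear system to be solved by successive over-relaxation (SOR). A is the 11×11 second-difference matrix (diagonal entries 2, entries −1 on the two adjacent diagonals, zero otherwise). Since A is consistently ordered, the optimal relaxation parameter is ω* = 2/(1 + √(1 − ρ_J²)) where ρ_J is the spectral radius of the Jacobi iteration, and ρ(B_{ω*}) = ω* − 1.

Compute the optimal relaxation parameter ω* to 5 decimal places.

With n=11, ρ(Jacobi) = cos(π/12) = 0.96593.
√(1 − cos²(π/12)) = sin(π/12) ≈ 0.258819.
[ω*] 2 ÷ (1 + 0.258819) = 2 ÷ 1.258819 = 1.58879.
At ω = 1.58879 every |λ(B_ω)| = ω−1, so ρ_SOR = 0.58879.

ω* = 1.58879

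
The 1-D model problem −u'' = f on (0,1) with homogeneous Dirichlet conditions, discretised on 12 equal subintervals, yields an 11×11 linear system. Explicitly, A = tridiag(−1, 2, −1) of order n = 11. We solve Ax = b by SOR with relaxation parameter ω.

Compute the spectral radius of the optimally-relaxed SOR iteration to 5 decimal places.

ρ_SOR = 0.58879

½·tridiag(1,0,1) at n=11: λ_k = cos(kπ/12); max |λ| at k=1 ⇒ ρ_J = cos(π/12) ≈ 0.96593.
√(1−ρ_J²) simplifies to sin(π/12) = 0.258819.
ω* = 2 / (1 + 0.258819) = 2 / 1.258819 ≈ 1.58879.
ρ_SOR = ω* − 1 = 1.58879 − 1 = 0.58879.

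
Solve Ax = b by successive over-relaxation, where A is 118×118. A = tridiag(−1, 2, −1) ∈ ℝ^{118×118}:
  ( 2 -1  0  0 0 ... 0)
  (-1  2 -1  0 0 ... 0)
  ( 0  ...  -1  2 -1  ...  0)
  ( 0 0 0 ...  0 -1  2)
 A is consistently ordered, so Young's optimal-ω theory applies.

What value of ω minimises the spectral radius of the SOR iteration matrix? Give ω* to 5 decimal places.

ω* = 1.94856

[ρ_J] n=118: ρ(B_J) = cos(π/(n+1)) = cos(π/119) = 0.99965.
root = sin(π/119) = 0.026397  (since 1−cos² = sin²).
ω* = 2 / (1 + 0.026397) = 2 / 1.026397 ≈ 1.94856.
ρ_SOR = ω* − 1 ≈ 0.94856.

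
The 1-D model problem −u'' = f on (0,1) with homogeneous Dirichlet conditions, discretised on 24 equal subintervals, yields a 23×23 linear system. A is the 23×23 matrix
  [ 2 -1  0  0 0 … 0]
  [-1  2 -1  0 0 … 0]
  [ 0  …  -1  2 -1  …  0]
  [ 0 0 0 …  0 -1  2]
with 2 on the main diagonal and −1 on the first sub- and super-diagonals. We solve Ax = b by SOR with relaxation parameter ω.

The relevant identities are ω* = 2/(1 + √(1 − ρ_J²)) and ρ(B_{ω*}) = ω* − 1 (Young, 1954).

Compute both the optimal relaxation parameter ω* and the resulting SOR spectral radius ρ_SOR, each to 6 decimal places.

n=23: λ(B_J) = 1 − λ(A)/2 = cos(kπ/24); k=1 gives ρ_J = 0.991445.
1 − cos²(π/24) = sin²(π/24) ⇒ √(1−ρ_J²) = sin(π/24) = 0.1305262.
[ω*] 2 ÷ (1 + 0.1305262) = 2 ÷ 1.1305262 = 1.769088.
Hence ρ(B_{ω*}) = 1.769088 − 1 = 0.769088.

ω* = 1.769088, ρ_SOR = 0.769088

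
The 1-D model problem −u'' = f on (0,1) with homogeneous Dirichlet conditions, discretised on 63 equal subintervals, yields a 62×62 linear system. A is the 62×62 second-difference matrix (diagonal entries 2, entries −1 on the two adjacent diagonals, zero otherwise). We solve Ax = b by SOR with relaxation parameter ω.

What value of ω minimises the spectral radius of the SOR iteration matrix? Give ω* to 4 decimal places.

[ρ_J] n=62: ρ(B_J) = cos(π/(n+1)) = cos(π/63) = 0.9988.
root = sin(π/63) = 0.04985  (since 1−cos² = sin²).
Young: ω* = 2/(1+√(1−ρ_J²)) = 2/(1+0.04985) = 2/1.04985 = 1.9050.
ρ(B_{ω*}) = ω*−1 = 0.9050

ω* = 1.9050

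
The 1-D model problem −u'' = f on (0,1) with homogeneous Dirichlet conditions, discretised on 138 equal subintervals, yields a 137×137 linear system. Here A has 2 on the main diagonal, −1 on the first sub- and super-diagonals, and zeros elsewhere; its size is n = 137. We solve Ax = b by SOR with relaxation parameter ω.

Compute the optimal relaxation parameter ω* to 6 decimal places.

ω* = 1.955487

[ρ_J] n=137: ρ(B_J) = cos(π/(n+1)) = cos(π/138) = 0.999741.
1 − cos²(π/138) = sin²(π/138) ⇒ √(1−ρ_J²) = sin(π/138) = 0.0227632.
So ω* = 2/1.0227632 = 1.955487 (Young).
[ρ_SOR] ω* − 1 = 0.955487.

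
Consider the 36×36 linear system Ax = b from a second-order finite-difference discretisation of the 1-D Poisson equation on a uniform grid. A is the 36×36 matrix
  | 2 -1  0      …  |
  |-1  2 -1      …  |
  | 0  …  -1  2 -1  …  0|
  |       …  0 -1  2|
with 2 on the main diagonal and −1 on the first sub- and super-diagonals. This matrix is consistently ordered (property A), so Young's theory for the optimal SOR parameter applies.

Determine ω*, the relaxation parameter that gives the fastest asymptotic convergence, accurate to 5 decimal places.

With n=36, ρ(Jacobi) = cos(π/37) = 0.99640.
1 − cos²(π/37) = sin²(π/37) ⇒ √(1−ρ_J²) = sin(π/37) = 0.084806.
ω* = 2/(1 + 0.084806) = 2/1.084806 = 1.84365.
At ω = 1.84365 every |λ(B_ω)| = ω−1, so ρ_SOR = 0.84365.

ω* = 1.84365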